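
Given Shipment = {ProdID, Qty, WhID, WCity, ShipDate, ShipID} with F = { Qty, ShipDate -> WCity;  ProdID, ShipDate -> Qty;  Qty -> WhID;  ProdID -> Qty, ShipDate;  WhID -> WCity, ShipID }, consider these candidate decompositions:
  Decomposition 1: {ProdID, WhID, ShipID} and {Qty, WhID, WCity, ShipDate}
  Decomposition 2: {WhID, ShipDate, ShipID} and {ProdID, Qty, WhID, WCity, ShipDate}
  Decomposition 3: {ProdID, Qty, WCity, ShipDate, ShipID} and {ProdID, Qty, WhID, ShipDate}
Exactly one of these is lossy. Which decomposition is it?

Decomposition 1

Decomposition 1: common = {WhID}, closure = {WhID, WCity, ShipID} → lossy.
Decomposition 2: common = {WhID, ShipDate}, closure = {WhID, WCity, ShipDate, ShipID} → lossless.
Decomposition 3: common = {ProdID, Qty, ShipDate}, closure = {ProdID, Qty, WhID, WCity, ShipDate, ShipID} → lossless.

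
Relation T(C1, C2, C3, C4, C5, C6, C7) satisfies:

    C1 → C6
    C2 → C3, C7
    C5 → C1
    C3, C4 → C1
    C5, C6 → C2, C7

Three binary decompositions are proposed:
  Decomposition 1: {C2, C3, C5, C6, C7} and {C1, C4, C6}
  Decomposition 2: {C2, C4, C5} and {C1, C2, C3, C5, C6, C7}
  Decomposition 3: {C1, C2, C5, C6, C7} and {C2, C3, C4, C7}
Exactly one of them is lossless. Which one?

Decomposition 2

Decomposition 1: common = {C6}, closure = {C6} → lossy.
Decomposition 2: common = {C2, C5}, closure = {C1, C2, C3, C5, C6, C7} → lossless.
Decomposition 3: common = {C2, C7}, closure = {C2, C3, C7} → lossy.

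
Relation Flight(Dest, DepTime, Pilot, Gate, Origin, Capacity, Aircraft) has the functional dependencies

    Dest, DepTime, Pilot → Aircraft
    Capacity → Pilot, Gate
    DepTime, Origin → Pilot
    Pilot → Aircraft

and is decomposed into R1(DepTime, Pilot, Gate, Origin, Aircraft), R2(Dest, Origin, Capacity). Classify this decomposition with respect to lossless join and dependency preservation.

Lossless test: (Origin)⁺ = {Origin}, which is a superkey of neither fragment — lossy.
Dependency preservation: the restricted closure of {Capacity} across the fragments never reaches {Pilot, Gate}, so Capacity → Pilot, Gate cannot be enforced without a join — not preserved.

lossy and not dependency-preserving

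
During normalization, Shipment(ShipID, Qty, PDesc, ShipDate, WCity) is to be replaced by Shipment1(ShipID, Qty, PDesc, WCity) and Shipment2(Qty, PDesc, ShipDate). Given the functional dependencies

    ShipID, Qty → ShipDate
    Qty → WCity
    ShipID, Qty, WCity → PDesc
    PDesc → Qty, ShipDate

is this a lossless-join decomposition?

Common attributes: Shipment1 ∩ Shipment2 = {Qty, PDesc}.
Closure of {Qty, PDesc}: Qty → WCity applies, adding WCity; PDesc → Qty, ShipDate applies, adding ShipDate. So (Qty, PDesc)⁺ = {Qty, PDesc, ShipDate, WCity}.
This closure contains every attribute of Shipment2, so Shipment1 ∩ Shipment2 → Shipment2. The join is lossless.

Yes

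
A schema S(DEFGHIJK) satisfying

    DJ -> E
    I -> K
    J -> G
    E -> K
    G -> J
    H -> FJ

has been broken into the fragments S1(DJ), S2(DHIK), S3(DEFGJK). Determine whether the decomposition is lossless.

No

Chase test. Columns are DEFGHIJK; row i has aⱼ where attribute j ∈ Si, else bᵢⱼ.
Initial tableau (one row per fragment):
  row 1: a1 b12 b13 b14 b15 b16 a7 b18
  row 2: a1 b22 b23 b24 a5 a6 b27 a8
  row 3: a1 a2 a3 a4 b35 b36 a7 a8
Rows 1 and 3 agree on DJ; apply DJ→E and equate their E entries.
Rows 1 and 3 agree on J; apply J→G and equate their G entries.
Rows 1 and 3 agree on E; apply E→K and equate their K entries.
No row becomes fully distinguished — the join is lossy.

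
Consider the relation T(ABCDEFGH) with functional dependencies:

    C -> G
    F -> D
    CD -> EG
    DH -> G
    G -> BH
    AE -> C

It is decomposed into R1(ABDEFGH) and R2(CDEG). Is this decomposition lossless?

No

Common attributes: R1 ∩ R2 = {DEG}.
Closure of {DEG}: G → BH applies, adding BH. So (DEG)⁺ = {BDEGH}.
The closure contains neither all of R1 = {ABDEFGH} nor all of R2 = {CDEG}, so the common attributes are not a superkey of either fragment. The join is lossy.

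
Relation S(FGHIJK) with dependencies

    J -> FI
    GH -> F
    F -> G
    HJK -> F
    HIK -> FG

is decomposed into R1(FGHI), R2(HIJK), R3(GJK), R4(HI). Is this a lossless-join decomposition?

Yes

Chase test. Columns are FGHIJK; row i has aⱼ where attribute j ∈ Ri, else bᵢⱼ.
Initial tableau (one row per fragment):
  row 1: a1 a2 a3 a4 b15 b16
  row 2: b21 b22 a3 a4 a5 a6
  row 3: b31 a2 b33 b34 a5 a6
  row 4: b41 b42 a3 a4 b45 b46
Rows 2 and 3 agree on J; apply J→FI and equate their FI entries.
Rows 2 and 3 agree on F; apply F→G and equate their G entries.
Rows 1 and 2 agree on GH; apply GH→F and equate their F entries.
Row 2 is now all distinguished symbols — the join is lossless.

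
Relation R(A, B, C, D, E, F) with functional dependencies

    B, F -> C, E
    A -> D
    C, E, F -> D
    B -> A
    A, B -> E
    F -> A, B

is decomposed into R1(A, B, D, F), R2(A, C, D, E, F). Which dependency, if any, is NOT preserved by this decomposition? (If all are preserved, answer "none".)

A, B -> E

Check A, B → E: no single fragment contains all of {A, B, E}, and the restricted closure of {A, B} across the fragments never reaches {E}.
B, F → C, E is preserved.
A → D is preserved.
C, E, F → D is preserved.
B → A is preserved.
F → A, B is preserved.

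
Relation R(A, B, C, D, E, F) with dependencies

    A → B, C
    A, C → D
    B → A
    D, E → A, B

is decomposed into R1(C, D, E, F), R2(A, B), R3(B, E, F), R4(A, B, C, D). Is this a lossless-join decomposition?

Chase test. Columns are A, B, C, D, E, F; row i has aⱼ where attribute j ∈ Ri, else bᵢⱼ.
Initial tableau (one row per fragment):
  row 1: b11 b12 a3 a4 a5 a6
  row 2: a1 a2 b23 b24 b25 b26
  row 3: b31 a2 b33 b34 a5 a6
  row 4: a1 a2 a3 a4 b45 b46
Rows 2 and 4 agree on A; apply A→B, C and equate their B, C entries.
Rows 2 and 4 agree on A, C; apply A, C→D and equate their D entries.
Rows 2 and 3 agree on B; apply B→A and equate their A entries.
Rows 2 and 3 agree on A; apply A→B, C and equate their B, C entries.
Rows 2 and 3 agree on A, C; apply A, C→D and equate their D entries.
Rows 1 and 3 agree on D, E; apply D, E→A, B and equate their A, B entries.
Row 1 is now all distinguished symbols — the join is lossless.

Yes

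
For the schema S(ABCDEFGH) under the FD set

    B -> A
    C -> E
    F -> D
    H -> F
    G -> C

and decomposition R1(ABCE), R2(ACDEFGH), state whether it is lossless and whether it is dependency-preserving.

lossy but dependency-preserving

Lossless test: (ACE)⁺ = {ACE}, which is a superkey of neither fragment — lossy.
Dependency preservation: every FD's attributes lie within a single fragment, so each can be enforced locally — preserved.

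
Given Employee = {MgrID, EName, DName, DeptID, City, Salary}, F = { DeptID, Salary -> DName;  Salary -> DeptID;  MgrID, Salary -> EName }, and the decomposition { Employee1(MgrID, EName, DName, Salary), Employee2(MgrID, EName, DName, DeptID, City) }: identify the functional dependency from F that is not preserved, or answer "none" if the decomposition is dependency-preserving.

Salary -> DeptID

Check Salary → DeptID: no single fragment contains all of {DeptID, Salary}, and the restricted closure of {Salary} across the fragments never reaches {DeptID}.
DeptID, Salary → DName is preserved.
MgrID, Salary → EName is preserved.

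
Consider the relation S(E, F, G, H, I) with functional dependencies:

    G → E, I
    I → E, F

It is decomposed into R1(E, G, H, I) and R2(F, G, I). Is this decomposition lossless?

Common attributes: R1 ∩ R2 = {G, I}.
Closure of {G, I}: G → E, I applies, adding E; I → E, F applies, adding F. So (G, I)⁺ = {E, F, G, I}.
This closure contains every attribute of R2, so R1 ∩ R2 → R2. The join is lossless.

Yes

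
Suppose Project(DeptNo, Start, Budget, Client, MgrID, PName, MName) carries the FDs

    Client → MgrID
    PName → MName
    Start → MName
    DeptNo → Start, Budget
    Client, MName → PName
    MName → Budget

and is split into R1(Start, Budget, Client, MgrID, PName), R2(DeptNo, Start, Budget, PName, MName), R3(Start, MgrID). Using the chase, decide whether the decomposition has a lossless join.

No

Chase test. Columns are DeptNo, Start, Budget, Client, MgrID, PName, MName; row i has aⱼ where attribute j ∈ Ri, else bᵢⱼ.
Initial tableau (one row per fragment):
  row 1: b11 a2 a3 a4 a5 a6 b17
  row 2: a1 a2 a3 b24 b25 a6 a7
  row 3: b31 a2 b33 b34 a5 b36 b37
Rows 1 and 2 agree on PName; apply PName→MName and equate their MName entries.
Rows 1 and 3 agree on Start; apply Start→MName and equate their MName entries.
Rows 1 and 3 agree on MName; apply MName→Budget and equate their Budget entries.
No row becomes fully distinguished — the join is lossy.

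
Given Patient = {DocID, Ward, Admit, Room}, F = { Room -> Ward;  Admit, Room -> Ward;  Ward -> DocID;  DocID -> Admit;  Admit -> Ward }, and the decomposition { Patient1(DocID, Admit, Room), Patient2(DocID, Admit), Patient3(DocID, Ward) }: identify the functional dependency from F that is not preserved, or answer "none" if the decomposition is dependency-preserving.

Room → Ward: restricted closure across fragments reaches Ward.
Admit, Room → Ward: restricted closure across fragments reaches Ward.
Ward → DocID lies within Patient3.
DocID → Admit lies within Patient1.
Admit → Ward: restricted closure across fragments reaches Ward.
Every dependency is enforceable on the fragments, so the decomposition is dependency-preserving.

none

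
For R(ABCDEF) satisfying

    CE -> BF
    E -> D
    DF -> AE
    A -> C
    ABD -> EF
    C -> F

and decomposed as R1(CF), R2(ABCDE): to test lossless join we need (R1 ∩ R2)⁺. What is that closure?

R1 ∩ R2 = {C}.
C → F applies, adding F
Closure: {CF}.

CF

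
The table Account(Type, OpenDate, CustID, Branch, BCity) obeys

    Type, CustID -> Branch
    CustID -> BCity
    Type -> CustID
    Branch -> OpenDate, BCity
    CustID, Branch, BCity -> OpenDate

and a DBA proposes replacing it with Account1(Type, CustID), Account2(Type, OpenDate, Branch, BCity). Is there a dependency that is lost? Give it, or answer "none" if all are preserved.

CustID -> BCity

Check CustID → BCity: no single fragment contains all of {CustID, BCity}, and the restricted closure of {CustID} across the fragments never reaches {BCity}.
Type, CustID → Branch is preserved.
Type → CustID is preserved.
Branch → OpenDate, BCity is preserved.
CustID, Branch, BCity → OpenDate is preserved.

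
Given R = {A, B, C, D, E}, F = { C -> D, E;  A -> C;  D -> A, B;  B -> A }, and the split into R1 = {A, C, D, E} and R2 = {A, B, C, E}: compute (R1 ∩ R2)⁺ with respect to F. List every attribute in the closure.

R1 ∩ R2 = {A, C, E}.
C → D, E applies, adding D
D → A, B applies, adding B
Closure: {A, B, C, D, E}.

A, B, C, D, E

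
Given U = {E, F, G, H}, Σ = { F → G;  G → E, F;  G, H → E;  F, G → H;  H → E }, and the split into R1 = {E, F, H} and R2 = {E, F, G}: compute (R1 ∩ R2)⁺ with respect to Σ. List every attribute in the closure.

R1 ∩ R2 = {E, F}.
F → G applies, adding G
F, G → H applies, adding H
Closure: {E, F, G, H}.

E, F, G, H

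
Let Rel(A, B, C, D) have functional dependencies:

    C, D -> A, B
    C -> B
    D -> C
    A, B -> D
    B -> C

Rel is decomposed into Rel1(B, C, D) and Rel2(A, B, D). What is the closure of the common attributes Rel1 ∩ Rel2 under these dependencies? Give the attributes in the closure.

A, B, C, D

Rel1 ∩ Rel2 = {B, D}.
D → C applies, adding C
C, D → A, B applies, adding A
Closure: {A, B, C, D}.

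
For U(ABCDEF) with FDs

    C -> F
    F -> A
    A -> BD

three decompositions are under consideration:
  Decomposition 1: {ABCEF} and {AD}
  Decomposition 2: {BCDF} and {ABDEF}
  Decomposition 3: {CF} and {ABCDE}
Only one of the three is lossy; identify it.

Decomposition 2

Decomposition 1: common = {A}, closure = {ABD} → lossless.
Decomposition 2: common = {BDF}, closure = {ABDF} → lossy.
Decomposition 3: common = {C}, closure = {ABCDF} → lossless.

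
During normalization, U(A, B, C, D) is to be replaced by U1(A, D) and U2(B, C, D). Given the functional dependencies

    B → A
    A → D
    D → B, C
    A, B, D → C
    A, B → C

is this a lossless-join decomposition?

Yes

Common attributes: U1 ∩ U2 = {D}.
Closure of {D}: D → B, C applies, adding B, C; B → A applies, adding A. So (D)⁺ = {A, B, C, D}.
This closure contains every attribute of U1, so U1 ∩ U2 → U1. The join is lossless.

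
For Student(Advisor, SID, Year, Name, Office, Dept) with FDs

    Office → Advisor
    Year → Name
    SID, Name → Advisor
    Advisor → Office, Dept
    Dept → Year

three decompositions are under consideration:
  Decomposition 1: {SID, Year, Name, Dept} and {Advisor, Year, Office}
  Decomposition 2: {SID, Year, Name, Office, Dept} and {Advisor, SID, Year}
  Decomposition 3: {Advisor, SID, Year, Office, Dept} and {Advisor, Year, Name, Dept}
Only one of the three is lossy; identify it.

Decomposition 1: common = {Year}, closure = {Year, Name} → lossy.
Decomposition 2: common = {SID, Year}, closure = {Advisor, SID, Year, Name, Office, Dept} → lossless.
Decomposition 3: common = {Advisor, Year, Dept}, closure = {Advisor, Year, Name, Office, Dept} → lossless.

Decomposition 1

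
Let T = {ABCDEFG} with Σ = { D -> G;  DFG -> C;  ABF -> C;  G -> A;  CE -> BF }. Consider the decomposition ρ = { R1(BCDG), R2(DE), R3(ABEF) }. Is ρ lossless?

Chase test. Columns are ABCDEFG; row i has aⱼ where attribute j ∈ Ri, else bᵢⱼ.
Initial tableau (one row per fragment):
  row 1: b11 a2 a3 a4 b15 b16 a7
  row 2: b21 b22 b23 a4 a5 b26 b27
  row 3: a1 a2 b33 b34 a5 a6 b37
Rows 1 and 2 agree on D; apply D→G and equate their G entries.
Rows 1 and 2 agree on G; apply G→A and equate their A entries.
No row becomes fully distinguished — the join is lossy.

No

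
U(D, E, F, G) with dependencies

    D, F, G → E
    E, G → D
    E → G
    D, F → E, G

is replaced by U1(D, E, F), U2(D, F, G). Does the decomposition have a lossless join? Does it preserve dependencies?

lossless but not dependency-preserving

Lossless test: (D, F)⁺ = {D, E, F, G}, which contains all of one fragment — lossless.
Dependency preservation: the restricted closure of {E} across the fragments never reaches {G}, so E → G cannot be enforced without a join — not preserved.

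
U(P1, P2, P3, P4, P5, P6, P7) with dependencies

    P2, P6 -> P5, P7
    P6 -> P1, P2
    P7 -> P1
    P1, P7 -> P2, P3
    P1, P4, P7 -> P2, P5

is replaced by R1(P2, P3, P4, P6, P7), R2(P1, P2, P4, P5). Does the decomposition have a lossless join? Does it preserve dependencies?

Lossless test: (P2, P4)⁺ = {P2, P4}, which is a superkey of neither fragment — lossy.
Dependency preservation: the restricted closure of {P2, P6} across the fragments never reaches {P5, P7}, so P2, P6 → P5, P7 cannot be enforced without a join — not preserved.

lossy and not dependency-preserving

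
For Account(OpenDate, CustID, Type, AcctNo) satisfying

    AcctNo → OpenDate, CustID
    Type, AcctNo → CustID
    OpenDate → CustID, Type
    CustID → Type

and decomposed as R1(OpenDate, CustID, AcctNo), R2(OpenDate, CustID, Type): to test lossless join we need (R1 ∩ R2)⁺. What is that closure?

R1 ∩ R2 = {OpenDate, CustID}.
OpenDate → CustID, Type applies, adding Type
Closure: {OpenDate, CustID, Type}.

OpenDate, CustID, Type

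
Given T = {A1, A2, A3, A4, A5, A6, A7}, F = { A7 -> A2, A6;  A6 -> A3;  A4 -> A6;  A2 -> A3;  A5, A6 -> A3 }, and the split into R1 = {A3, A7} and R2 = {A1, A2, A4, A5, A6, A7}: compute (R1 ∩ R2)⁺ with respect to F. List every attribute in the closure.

R1 ∩ R2 = {A7}.
A7 → A2, A6 applies, adding A2, A6
A6 → A3 applies, adding A3
Closure: {A2, A3, A6, A7}.

A2, A3, A6, A7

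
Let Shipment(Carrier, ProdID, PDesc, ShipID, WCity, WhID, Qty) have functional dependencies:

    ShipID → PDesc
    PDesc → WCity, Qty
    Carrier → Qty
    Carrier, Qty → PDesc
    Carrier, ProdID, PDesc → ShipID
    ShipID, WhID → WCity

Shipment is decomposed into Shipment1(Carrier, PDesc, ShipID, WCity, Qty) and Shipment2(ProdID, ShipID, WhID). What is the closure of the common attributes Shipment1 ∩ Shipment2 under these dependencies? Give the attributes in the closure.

Shipment1 ∩ Shipment2 = {ShipID}.
ShipID → PDesc applies, adding PDesc
PDesc → WCity, Qty applies, adding WCity, Qty
Closure: {PDesc, ShipID, WCity, Qty}.

PDesc, ShipID, WCity, Qty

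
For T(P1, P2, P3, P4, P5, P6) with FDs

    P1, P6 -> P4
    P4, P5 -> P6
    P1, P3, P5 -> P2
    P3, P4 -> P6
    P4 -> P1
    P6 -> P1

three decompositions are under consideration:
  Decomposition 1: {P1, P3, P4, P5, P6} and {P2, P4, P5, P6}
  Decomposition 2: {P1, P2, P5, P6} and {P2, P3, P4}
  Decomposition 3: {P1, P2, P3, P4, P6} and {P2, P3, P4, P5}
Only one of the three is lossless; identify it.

Decomposition 1: common = {P4, P5, P6}, closure = {P1, P4, P5, P6} → lossy.
Decomposition 2: common = {P2}, closure = {P2} → lossy.
Decomposition 3: common = {P2, P3, P4}, closure = {P1, P2, P3, P4, P6} → lossless.

Decomposition 3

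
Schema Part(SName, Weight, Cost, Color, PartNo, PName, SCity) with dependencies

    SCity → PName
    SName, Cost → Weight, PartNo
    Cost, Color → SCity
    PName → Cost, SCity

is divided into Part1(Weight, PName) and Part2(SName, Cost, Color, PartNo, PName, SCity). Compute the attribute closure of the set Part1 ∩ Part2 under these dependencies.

Part1 ∩ Part2 = {PName}.
PName → Cost, SCity applies, adding Cost, SCity
Closure: {Cost, PName, SCity}.

Cost, PName, SCity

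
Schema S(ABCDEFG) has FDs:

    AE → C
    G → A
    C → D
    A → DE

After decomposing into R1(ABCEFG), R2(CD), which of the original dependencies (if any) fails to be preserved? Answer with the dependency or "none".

AE → C lies within R1.
G → A lies within R1.
C → D lies within R2.
A → DE: restricted closure across fragments reaches DE.
Every dependency is enforceable on the fragments, so the decomposition is dependency-preserving.

none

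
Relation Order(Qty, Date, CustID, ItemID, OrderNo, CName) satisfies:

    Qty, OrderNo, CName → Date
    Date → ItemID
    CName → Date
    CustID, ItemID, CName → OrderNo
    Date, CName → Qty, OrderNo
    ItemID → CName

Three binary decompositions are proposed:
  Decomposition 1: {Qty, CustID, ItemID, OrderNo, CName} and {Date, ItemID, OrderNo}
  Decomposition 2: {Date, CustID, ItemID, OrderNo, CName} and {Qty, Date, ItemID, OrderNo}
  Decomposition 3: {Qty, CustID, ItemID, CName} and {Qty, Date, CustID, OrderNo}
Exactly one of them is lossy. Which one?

Decomposition 1: common = {ItemID, OrderNo}, closure = {Qty, Date, ItemID, OrderNo, CName} → lossless.
Decomposition 2: common = {Date, ItemID, OrderNo}, closure = {Qty, Date, ItemID, OrderNo, CName} → lossless.
Decomposition 3: common = {Qty, CustID}, closure = {Qty, CustID} → lossy.

Decomposition 3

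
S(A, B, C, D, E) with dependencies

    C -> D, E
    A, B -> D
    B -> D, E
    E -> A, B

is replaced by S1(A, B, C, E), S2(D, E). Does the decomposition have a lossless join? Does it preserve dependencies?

lossless and dependency-preserving

Lossless test: (E)⁺ = {A, B, D, E}, which contains all of one fragment — lossless.
Dependency preservation: C → D, E; A, B → D; B → D, E are not contained in any single fragment, but the restricted closure of each left-hand side across the fragments still reaches the right-hand side; the remaining FDs each lie inside some fragment. All dependencies are preserved.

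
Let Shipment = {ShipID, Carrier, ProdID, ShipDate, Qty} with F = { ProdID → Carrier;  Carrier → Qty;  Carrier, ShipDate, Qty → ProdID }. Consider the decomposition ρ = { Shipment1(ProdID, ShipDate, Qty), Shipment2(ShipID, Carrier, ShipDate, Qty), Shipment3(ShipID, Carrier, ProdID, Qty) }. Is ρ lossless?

Yes

Chase test. Columns are ShipID, Carrier, ProdID, ShipDate, Qty; row i has aⱼ where attribute j ∈ Shipmenti, else bᵢⱼ.
Initial tableau (one row per fragment):
  row 1: b11 b12 a3 a4 a5
  row 2: a1 a2 b23 a4 a5
  row 3: a1 a2 a3 b34 a5
Rows 1 and 3 agree on ProdID; apply ProdID→Carrier and equate their Carrier entries.
Rows 1 and 2 agree on Carrier, ShipDate, Qty; apply Carrier, ShipDate, Qty→ProdID and equate their ProdID entries.
Row 2 is now all distinguished symbols — the join is lossless.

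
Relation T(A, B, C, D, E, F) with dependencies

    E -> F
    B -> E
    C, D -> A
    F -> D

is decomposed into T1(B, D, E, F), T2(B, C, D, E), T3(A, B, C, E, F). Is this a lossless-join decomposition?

Chase test. Columns are A, B, C, D, E, F; row i has aⱼ where attribute j ∈ Ti, else bᵢⱼ.
Initial tableau (one row per fragment):
  row 1: b11 a2 b13 a4 a5 a6
  row 2: b21 a2 a3 a4 a5 b26
  row 3: a1 a2 a3 b34 a5 a6
Rows 1 and 2 agree on E; apply E→F and equate their F entries.
Rows 1 and 3 agree on F; apply F→D and equate their D entries.
Rows 2 and 3 agree on C, D; apply C, D→A and equate their A entries.
Row 2 is now all distinguished symbols — the join is lossless.

Yes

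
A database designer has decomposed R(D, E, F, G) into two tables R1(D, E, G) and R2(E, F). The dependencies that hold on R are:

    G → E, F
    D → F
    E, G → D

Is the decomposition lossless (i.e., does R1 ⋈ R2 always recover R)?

No

Common attributes: R1 ∩ R2 = {E}.
No dependency enlarges {E}, so (E)⁺ = {E}.
The closure contains neither all of R1 = {D, E, G} nor all of R2 = {E, F}, so the common attributes are not a superkey of either fragment. The join is lossy.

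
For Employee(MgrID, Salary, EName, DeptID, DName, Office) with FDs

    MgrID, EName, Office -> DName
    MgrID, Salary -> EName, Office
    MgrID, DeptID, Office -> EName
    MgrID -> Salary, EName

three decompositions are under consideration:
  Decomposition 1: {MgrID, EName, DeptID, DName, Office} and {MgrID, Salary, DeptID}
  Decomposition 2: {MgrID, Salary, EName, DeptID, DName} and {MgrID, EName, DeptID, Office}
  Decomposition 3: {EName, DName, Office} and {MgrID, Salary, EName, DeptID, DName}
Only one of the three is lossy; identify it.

Decomposition 1: common = {MgrID, DeptID}, closure = {MgrID, Salary, EName, DeptID, DName, Office} → lossless.
Decomposition 2: common = {MgrID, EName, DeptID}, closure = {MgrID, Salary, EName, DeptID, DName, Office} → lossless.
Decomposition 3: common = {EName, DName}, closure = {EName, DName} → lossy.

Decomposition 3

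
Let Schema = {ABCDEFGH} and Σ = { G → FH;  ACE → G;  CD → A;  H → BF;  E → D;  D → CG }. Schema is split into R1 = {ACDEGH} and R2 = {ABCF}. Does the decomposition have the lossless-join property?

No

Common attributes: R1 ∩ R2 = {AC}.
No dependency enlarges {AC}, so (AC)⁺ = {AC}.
The closure contains neither all of R1 = {ACDEGH} nor all of R2 = {ABCF}, so the common attributes are not a superkey of either fragment. The join is lossy.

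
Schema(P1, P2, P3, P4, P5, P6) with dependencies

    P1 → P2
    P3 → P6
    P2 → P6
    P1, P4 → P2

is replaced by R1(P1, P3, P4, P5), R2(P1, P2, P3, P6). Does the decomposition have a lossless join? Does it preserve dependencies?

Lossless test: (P1, P3)⁺ = {P1, P2, P3, P6}, which contains all of one fragment — lossless.
Dependency preservation: P1, P4 → P2 is not contained in any single fragment, but the restricted closure of its left-hand side across the fragments still reaches the right-hand side; the remaining FDs each lie inside some fragment. All dependencies are preserved.

lossless and dependency-preserving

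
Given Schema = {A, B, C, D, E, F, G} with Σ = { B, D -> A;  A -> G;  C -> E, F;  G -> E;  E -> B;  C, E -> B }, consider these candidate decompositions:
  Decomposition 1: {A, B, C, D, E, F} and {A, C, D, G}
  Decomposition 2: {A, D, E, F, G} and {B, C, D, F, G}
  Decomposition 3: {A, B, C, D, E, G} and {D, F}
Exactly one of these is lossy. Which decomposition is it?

Decomposition 1: common = {A, C, D}, closure = {A, B, C, D, E, F, G} → lossless.
Decomposition 2: common = {D, F, G}, closure = {A, B, D, E, F, G} → lossless.
Decomposition 3: common = {D}, closure = {D} → lossy.

Decomposition 3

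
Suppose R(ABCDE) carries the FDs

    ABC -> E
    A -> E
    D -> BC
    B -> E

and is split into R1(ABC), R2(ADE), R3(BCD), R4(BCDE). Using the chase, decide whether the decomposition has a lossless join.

Chase test. Columns are ABCDE; row i has aⱼ where attribute j ∈ Ri, else bᵢⱼ.
Initial tableau (one row per fragment):
  row 1: a1 a2 a3 b14 b15
  row 2: a1 b22 b23 a4 a5
  row 3: b31 a2 a3 a4 b35
  row 4: b41 a2 a3 a4 a5
Rows 1 and 2 agree on A; apply A→E and equate their E entries.
Rows 2 and 3 agree on D; apply D→BC and equate their BC entries.
Rows 1 and 3 agree on B; apply B→E and equate their E entries.
Row 2 is now all distinguished symbols — the join is lossless.

Yes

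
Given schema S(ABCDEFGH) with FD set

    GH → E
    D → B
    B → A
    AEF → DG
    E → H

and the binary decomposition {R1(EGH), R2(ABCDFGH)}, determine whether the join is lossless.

Yes

Common attributes: R1 ∩ R2 = {GH}.
Closure of {GH}: GH → E applies, adding E. So (GH)⁺ = {EGH}.
This closure contains every attribute of R1, so R1 ∩ R2 → R1. The join is lossless.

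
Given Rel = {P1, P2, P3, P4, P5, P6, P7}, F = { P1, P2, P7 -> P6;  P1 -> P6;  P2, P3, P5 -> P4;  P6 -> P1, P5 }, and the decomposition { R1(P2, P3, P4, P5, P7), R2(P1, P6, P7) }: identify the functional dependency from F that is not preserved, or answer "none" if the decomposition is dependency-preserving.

P6 -> P1, P5

Check P6 → P1, P5: no single fragment contains all of {P1, P5, P6}, and the restricted closure of {P6} across the fragments never reaches {P1, P5}.
P1, P2, P7 → P6 is preserved.
P1 → P6 is preserved.
P2, P3, P5 → P4 is preserved.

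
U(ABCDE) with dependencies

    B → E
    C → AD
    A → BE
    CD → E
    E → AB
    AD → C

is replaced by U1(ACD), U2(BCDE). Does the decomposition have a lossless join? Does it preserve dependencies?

Lossless test: (CD)⁺ = {ABCDE}, which contains all of one fragment — lossless.
Dependency preservation: the restricted closure of {A} across the fragments never reaches {BE}, so A → BE cannot be enforced without a join — not preserved.

lossless but not dependency-preserving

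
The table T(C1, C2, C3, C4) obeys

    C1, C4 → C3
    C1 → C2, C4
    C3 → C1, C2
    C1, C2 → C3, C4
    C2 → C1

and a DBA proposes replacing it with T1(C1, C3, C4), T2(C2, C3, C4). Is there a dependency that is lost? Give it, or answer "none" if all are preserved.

C1, C4 → C3 lies within T1.
C1 → C2, C4: restricted closure across fragments reaches C2, C4.
C3 → C1, C2: restricted closure across fragments reaches C1, C2.
C1, C2 → C3, C4: restricted closure across fragments reaches C3, C4.
C2 → C1: restricted closure across fragments reaches C1.
Every dependency is enforceable on the fragments, so the decomposition is dependency-preserving.

none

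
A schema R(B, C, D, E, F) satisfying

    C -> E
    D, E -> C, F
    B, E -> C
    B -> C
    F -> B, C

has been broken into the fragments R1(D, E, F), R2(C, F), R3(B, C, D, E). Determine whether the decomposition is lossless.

Yes

Chase test. Columns are B, C, D, E, F; row i has aⱼ where attribute j ∈ Ri, else bᵢⱼ.
Initial tableau (one row per fragment):
  row 1: b11 b12 a3 a4 a5
  row 2: b21 a2 b23 b24 a5
  row 3: a1 a2 a3 a4 b35
Rows 2 and 3 agree on C; apply C→E and equate their E entries.
Rows 1 and 3 agree on D, E; apply D, E→C, F and equate their C, F entries.
Rows 1 and 2 agree on F; apply F→B, C and equate their B, C entries.
Rows 1 and 3 agree on F; apply F→B, C and equate their B, C entries.
Row 1 is now all distinguished symbols — the join is lossless.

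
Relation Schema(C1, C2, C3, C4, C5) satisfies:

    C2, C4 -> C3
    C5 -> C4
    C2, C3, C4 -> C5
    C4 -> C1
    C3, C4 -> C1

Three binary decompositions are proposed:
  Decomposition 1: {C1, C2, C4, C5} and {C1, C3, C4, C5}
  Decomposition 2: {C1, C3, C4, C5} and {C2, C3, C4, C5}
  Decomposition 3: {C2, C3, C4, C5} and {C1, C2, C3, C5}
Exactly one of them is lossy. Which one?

Decomposition 1

Decomposition 1: common = {C1, C4, C5}, closure = {C1, C4, C5} → lossy.
Decomposition 2: common = {C3, C4, C5}, closure = {C1, C3, C4, C5} → lossless.
Decomposition 3: common = {C2, C3, C5}, closure = {C1, C2, C3, C4, C5} → lossless.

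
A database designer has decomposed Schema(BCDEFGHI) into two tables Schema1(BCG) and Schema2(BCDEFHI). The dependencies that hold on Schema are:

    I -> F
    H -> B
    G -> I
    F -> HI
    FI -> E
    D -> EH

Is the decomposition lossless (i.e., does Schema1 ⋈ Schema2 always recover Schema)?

Common attributes: Schema1 ∩ Schema2 = {BC}.
No dependency enlarges {BC}, so (BC)⁺ = {BC}.
The closure contains neither all of Schema1 = {BCG} nor all of Schema2 = {BCDEFHI}, so the common attributes are not a superkey of either fragment. The join is lossy.

No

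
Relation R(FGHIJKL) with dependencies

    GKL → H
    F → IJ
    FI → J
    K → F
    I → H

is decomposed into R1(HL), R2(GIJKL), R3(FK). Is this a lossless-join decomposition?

Chase test. Columns are FGHIJKL; row i has aⱼ where attribute j ∈ Ri, else bᵢⱼ.
Initial tableau (one row per fragment):
  row 1: b11 b12 a3 b14 b15 b16 a7
  row 2: b21 a2 b23 a4 a5 a6 a7
  row 3: a1 b32 b33 b34 b35 a6 b37
Rows 2 and 3 agree on K; apply K→F and equate their F entries.
Rows 2 and 3 agree on F; apply F→IJ and equate their IJ entries.
Rows 2 and 3 agree on I; apply I→H and equate their H entries.
No row becomes fully distinguished — the join is lossy.

No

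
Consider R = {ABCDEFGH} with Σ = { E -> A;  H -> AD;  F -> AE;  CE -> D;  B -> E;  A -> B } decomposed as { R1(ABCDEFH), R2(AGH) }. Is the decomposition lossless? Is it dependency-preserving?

Lossless test: (AH)⁺ = {ABDEH}, which is a superkey of neither fragment — lossy.
Dependency preservation: every FD's attributes lie within a single fragment, so each can be enforced locally — preserved.

lossy but dependency-preserving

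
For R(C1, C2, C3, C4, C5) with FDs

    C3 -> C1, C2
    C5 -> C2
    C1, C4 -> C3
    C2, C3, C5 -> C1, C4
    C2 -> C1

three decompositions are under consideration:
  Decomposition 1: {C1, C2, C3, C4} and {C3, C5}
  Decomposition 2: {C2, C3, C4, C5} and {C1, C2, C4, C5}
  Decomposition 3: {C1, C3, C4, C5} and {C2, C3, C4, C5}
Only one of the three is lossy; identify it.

Decomposition 1

Decomposition 1: common = {C3}, closure = {C1, C2, C3} → lossy.
Decomposition 2: common = {C2, C4, C5}, closure = {C1, C2, C3, C4, C5} → lossless.
Decomposition 3: common = {C3, C4, C5}, closure = {C1, C2, C3, C4, C5} → lossless.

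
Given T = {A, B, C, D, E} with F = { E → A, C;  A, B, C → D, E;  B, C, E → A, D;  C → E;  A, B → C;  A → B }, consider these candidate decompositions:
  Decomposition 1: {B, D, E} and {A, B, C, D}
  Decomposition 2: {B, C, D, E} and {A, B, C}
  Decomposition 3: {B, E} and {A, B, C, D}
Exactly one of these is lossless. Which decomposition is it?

Decomposition 2

Decomposition 1: common = {B, D}, closure = {B, D} → lossy.
Decomposition 2: common = {B, C}, closure = {A, B, C, D, E} → lossless.
Decomposition 3: common = {B}, closure = {B} → lossy.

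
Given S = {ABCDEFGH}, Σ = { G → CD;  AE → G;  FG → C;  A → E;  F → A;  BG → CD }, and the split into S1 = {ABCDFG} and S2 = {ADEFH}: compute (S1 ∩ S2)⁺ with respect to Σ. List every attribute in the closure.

ACDEFG

S1 ∩ S2 = {ADF}.
A → E applies, adding E
AE → G applies, adding G
FG → C applies, adding C
Closure: {ACDEFG}.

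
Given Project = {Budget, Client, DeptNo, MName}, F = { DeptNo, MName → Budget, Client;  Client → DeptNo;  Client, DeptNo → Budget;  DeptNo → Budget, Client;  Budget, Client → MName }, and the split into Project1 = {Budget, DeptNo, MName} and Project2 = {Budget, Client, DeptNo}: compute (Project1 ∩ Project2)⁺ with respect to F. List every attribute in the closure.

Project1 ∩ Project2 = {Budget, DeptNo}.
DeptNo → Budget, Client applies, adding Client
Budget, Client → MName applies, adding MName
Closure: {Budget, Client, DeptNo, MName}.

Budget, Client, DeptNo, MName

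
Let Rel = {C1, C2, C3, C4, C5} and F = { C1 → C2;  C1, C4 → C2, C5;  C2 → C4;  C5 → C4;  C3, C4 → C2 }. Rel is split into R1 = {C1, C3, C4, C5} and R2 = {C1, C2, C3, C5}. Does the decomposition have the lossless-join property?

Common attributes: R1 ∩ R2 = {C1, C3, C5}.
Closure of {C1, C3, C5}: C1 → C2 applies, adding C2; C2 → C4 applies, adding C4. So (C1, C3, C5)⁺ = {C1, C2, C3, C4, C5}.
This closure contains every attribute of R1, so R1 ∩ R2 → R1. The join is lossless.

Yes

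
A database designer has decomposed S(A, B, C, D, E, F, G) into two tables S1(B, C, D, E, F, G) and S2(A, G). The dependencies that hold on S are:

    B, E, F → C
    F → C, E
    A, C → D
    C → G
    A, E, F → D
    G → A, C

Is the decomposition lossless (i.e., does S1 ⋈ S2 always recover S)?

Yes

Common attributes: S1 ∩ S2 = {G}.
Closure of {G}: G → A, C applies, adding A, C; A, C → D applies, adding D. So (G)⁺ = {A, C, D, G}.
This closure contains every attribute of S2, so S1 ∩ S2 → S2. The join is lossless.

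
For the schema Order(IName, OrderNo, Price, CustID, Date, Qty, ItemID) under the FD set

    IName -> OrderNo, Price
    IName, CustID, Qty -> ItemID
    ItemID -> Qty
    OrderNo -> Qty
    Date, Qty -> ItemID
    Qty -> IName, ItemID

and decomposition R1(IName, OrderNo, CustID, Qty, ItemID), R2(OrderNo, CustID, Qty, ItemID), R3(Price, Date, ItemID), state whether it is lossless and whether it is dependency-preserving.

lossy but dependency-preserving

Lossless test (chase): Rows 1 and 3 agree on ItemID; apply ItemID→Qty and equate their Qty entries. Rows 1 and 2 agree on Qty; apply Qty→IName, ItemID and equate their IName, ItemID entries. Rows 1 and 3 agree on Qty; apply Qty→IName, ItemID and equate their IName, ItemID entries. Rows 1 and 2 agree on IName; apply IName→OrderNo, Price and equate their OrderNo, Price entries. Rows 1 and 3 agree on IName; apply IName→OrderNo, Price and equate their OrderNo, Price entries. No row becomes fully distinguished — the join is lossy.
Dependency preservation: IName → OrderNo, Price; Date, Qty → ItemID are not contained in any single fragment, but the restricted closure of each left-hand side across the fragments still reaches the right-hand side; the remaining FDs each lie inside some fragment. All dependencies are preserved.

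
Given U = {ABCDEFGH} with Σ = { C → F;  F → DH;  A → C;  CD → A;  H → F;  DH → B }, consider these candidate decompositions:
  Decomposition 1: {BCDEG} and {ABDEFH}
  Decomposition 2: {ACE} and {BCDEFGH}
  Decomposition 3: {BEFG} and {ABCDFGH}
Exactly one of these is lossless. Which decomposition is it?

Decomposition 2

Decomposition 1: common = {BDE}, closure = {BDE} → lossy.
Decomposition 2: common = {CE}, closure = {ABCDEFH} → lossless.
Decomposition 3: common = {BFG}, closure = {BDFGH} → lossy.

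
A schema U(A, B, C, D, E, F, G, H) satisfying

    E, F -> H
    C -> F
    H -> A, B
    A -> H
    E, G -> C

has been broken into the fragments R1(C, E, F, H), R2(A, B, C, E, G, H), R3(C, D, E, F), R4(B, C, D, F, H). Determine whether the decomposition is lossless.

No

Chase test. Columns are A, B, C, D, E, F, G, H; row i has aⱼ where attribute j ∈ Ri, else bᵢⱼ.
Initial tableau (one row per fragment):
  row 1: b11 b12 a3 b14 a5 a6 b17 a8
  row 2: a1 a2 a3 b24 a5 b26 a7 a8
  row 3: b31 b32 a3 a4 a5 a6 b37 b38
  row 4: b41 a2 a3 a4 b45 a6 b47 a8
Rows 1 and 3 agree on E, F; apply E, F→H and equate their H entries.
Rows 1 and 2 agree on C; apply C→F and equate their F entries.
Rows 1 and 2 agree on H; apply H→A, B and equate their A, B entries.
Rows 1 and 3 agree on H; apply H→A, B and equate their A, B entries.
Rows 1 and 4 agree on H; apply H→A, B and equate their A, B entries.
No row becomes fully distinguished — the join is lossy.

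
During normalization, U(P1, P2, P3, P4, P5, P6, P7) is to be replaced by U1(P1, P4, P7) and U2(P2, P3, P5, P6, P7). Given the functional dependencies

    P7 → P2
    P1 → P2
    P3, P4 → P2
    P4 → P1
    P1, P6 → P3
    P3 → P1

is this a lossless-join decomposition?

Common attributes: U1 ∩ U2 = {P7}.
Closure of {P7}: P7 → P2 applies, adding P2. So (P7)⁺ = {P2, P7}.
The closure contains neither all of U1 = {P1, P4, P7} nor all of U2 = {P2, P3, P5, P6, P7}, so the common attributes are not a superkey of either fragment. The join is lossy.

No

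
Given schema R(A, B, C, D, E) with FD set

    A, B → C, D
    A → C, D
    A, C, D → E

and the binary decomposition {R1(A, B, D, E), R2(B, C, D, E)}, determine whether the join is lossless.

Common attributes: R1 ∩ R2 = {B, D, E}.
No dependency enlarges {B, D, E}, so (B, D, E)⁺ = {B, D, E}.
The closure contains neither all of R1 = {A, B, D, E} nor all of R2 = {B, C, D, E}, so the common attributes are not a superkey of either fragment. The join is lossy.

No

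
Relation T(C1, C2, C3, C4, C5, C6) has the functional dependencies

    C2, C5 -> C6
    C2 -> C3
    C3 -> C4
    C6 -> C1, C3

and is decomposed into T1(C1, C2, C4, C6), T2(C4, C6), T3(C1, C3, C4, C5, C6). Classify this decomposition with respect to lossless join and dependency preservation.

lossy and not dependency-preserving

Lossless test (chase): Rows 1 and 2 agree on C6; apply C6→C1, C3 and equate their C1, C3 entries. Rows 1 and 3 agree on C6; apply C6→C1, C3 and equate their C1, C3 entries. No row becomes fully distinguished — the join is lossy.
Dependency preservation: the restricted closure of {C2, C5} across the fragments never reaches {C6}, so C2, C5 → C6 cannot be enforced without a join — not preserved.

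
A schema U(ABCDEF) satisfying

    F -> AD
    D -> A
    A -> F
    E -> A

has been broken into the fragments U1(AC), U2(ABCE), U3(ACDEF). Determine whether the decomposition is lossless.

Yes

Chase test. Columns are ABCDEF; row i has aⱼ where attribute j ∈ Ui, else bᵢⱼ.
Initial tableau (one row per fragment):
  row 1: a1 b12 a3 b14 b15 b16
  row 2: a1 a2 a3 b24 a5 b26
  row 3: a1 b32 a3 a4 a5 a6
Rows 1 and 2 agree on A; apply A→F and equate their F entries.
Rows 1 and 3 agree on A; apply A→F and equate their F entries.
Rows 1 and 2 agree on F; apply F→AD and equate their AD entries.
Rows 1 and 3 agree on F; apply F→AD and equate their AD entries.
Row 2 is now all distinguished symbols — the join is lossless.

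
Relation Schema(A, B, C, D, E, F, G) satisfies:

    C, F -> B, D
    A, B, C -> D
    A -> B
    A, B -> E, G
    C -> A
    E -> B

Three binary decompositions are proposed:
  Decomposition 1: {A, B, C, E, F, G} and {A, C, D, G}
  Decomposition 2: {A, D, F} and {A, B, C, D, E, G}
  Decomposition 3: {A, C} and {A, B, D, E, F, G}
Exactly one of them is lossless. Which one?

Decomposition 1

Decomposition 1: common = {A, C, G}, closure = {A, B, C, D, E, G} → lossless.
Decomposition 2: common = {A, D}, closure = {A, B, D, E, G} → lossy.
Decomposition 3: common = {A}, closure = {A, B, E, G} → lossy.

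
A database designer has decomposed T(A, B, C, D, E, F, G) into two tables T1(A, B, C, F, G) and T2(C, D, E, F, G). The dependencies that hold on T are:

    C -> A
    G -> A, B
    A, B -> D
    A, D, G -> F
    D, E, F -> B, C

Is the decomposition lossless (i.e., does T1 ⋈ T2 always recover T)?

Common attributes: T1 ∩ T2 = {C, F, G}.
Closure of {C, F, G}: C → A applies, adding A; G → A, B applies, adding B; A, B → D applies, adding D. So (C, F, G)⁺ = {A, B, C, D, F, G}.
This closure contains every attribute of T1, so T1 ∩ T2 → T1. The join is lossless.

Yes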